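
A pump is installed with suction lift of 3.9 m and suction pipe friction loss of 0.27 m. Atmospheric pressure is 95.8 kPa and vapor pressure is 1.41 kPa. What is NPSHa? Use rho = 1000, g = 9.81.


NPSHa = p_atm/(rho*g) - z_s - hf_s - p_vap/(rho*g).
p_atm/(rho*g) = 95.8*1000 / (1000*9.81) = 9.766 m.
p_vap/(rho*g) = 1.41*1000 / (1000*9.81) = 0.144 m.
NPSHa = 9.766 - 3.9 - 0.27 - 0.144
      = 5.45 m.

5.45


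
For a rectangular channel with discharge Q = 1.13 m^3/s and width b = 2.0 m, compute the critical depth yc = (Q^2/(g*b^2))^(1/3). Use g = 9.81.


Using yc = (Q^2 / (g * b^2))^(1/3):
Q^2 = 1.13^2 = 1.28.
g * b^2 = 9.81 * 2.0^2 = 9.81 * 4.0 = 39.24.
Q^2 / (g*b^2) = 1.28 / 39.24 = 0.0326.
yc = 0.0326^(1/3) = 0.3193 m.

0.3193


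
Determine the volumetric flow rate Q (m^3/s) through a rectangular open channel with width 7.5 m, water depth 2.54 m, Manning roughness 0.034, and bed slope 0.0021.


For a rectangular channel, the cross-sectional area A = b * y = 7.5 * 2.54 = 19.05 m^2.
The wetted perimeter P = b + 2y = 7.5 + 2*2.54 = 12.58 m.
Hydraulic radius R = A/P = 19.05/12.58 = 1.5143 m.
Velocity V = (1/n)*R^(2/3)*S^(1/2) = (1/0.034)*1.5143^(2/3)*0.0021^(1/2) = 1.7774 m/s.
Discharge Q = A * V = 19.05 * 1.7774 = 33.859 m^3/s.

33.859


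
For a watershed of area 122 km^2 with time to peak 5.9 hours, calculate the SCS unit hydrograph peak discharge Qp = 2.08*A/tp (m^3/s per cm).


SCS formula: Qp = 2.08 * A / tp.
Qp = 2.08 * 122 / 5.9
   = 253.76 / 5.9
   = 43.01 m^3/s per cm.

43.01


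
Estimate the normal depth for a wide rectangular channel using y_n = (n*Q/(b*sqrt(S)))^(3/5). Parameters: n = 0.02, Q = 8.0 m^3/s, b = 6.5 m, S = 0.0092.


We use the wide-channel approximation y_n = (n*Q/(b*sqrt(S)))^(3/5).
sqrt(S) = sqrt(0.0092) = 0.095917.
Numerator: n*Q = 0.02 * 8.0 = 0.16.
Denominator: b*sqrt(S) = 6.5 * 0.095917 = 0.62346.
arg = 0.2566.
y_n = 0.2566^(3/5) = 0.4422 m.

0.4422


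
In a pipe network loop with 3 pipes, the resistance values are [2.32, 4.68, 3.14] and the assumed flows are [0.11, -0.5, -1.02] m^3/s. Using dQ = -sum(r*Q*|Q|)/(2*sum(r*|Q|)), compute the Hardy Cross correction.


Numerator terms (r*Q*|Q|): 2.32*0.11*|0.11| = 0.0281; 4.68*-0.5*|-0.5| = -1.17; 3.14*-1.02*|-1.02| = -3.2669.
Sum of numerator = -4.4088.
Denominator terms (r*|Q|): 2.32*|0.11| = 0.2552; 4.68*|-0.5| = 2.34; 3.14*|-1.02| = 3.2028.
2 * sum of denominator = 2 * 5.798 = 11.596.
dQ = --4.4088 / 11.596 = 0.3802 m^3/s.

0.3802


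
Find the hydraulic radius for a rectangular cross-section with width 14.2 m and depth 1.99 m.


For a rectangular section:
Flow area A = b * y = 14.2 * 1.99 = 28.26 m^2.
Wetted perimeter P = b + 2y = 14.2 + 2*1.99 = 18.18 m.
Hydraulic radius R = A/P = 28.26 / 18.18 = 1.5543 m.

1.5543


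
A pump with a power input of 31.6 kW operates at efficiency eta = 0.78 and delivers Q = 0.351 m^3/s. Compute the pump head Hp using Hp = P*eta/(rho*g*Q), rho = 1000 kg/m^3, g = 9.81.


Pump head formula: Hp = P * eta / (rho * g * Q).
Numerator: P * eta = 31.6 * 1000 * 0.78 = 24648.0 W.
Denominator: rho * g * Q = 1000 * 9.81 * 0.351 = 3443.31.
Hp = 24648.0 / 3443.31 = 7.16 m.

7.16


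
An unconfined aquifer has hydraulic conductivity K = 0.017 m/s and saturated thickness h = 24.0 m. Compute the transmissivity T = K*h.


Transmissivity is defined as T = K * h.
T = 0.017 * 24.0
  = 0.408 m^2/s.

0.408


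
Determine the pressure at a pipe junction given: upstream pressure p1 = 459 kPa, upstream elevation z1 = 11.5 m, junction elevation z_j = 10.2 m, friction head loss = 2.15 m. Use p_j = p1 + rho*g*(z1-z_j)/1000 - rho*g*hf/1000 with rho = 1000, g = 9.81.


Junction pressure: p_j = p1 + rho*g*(z1 - z_j)/1000 - rho*g*hf/1000.
Elevation term = 1000*9.81*(11.5 - 10.2)/1000 = 12.753 kPa.
Friction term = 1000*9.81*2.15/1000 = 21.091 kPa.
p_j = 459 + 12.753 - 21.091 = 450.66 kPa.

450.66


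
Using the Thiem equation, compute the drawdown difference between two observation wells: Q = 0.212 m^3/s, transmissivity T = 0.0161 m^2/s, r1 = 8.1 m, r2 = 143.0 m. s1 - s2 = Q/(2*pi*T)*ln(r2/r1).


Thiem equation: s1 - s2 = Q/(2*pi*T) * ln(r2/r1).
ln(r2/r1) = ln(143.0/8.1) = 2.871.
Q/(2*pi*T) = 0.212 / (2*pi*0.0161) = 0.212 / 0.1012 = 2.0957.
s1 - s2 = 2.0957 * 2.871 = 6.0167 m.

6.0167


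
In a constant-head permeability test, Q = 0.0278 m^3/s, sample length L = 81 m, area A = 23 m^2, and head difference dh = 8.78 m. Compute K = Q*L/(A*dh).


From K = Q*L / (A*dh):
Numerator: Q*L = 0.0278 * 81 = 2.2518.
Denominator: A*dh = 23 * 8.78 = 201.94.
K = 2.2518 / 201.94 = 0.011151 m/s.

0.011151


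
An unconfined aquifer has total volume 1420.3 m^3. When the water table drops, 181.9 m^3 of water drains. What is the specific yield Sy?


Specific yield Sy = Volume drained / Total volume.
Sy = 181.9 / 1420.3
   = 0.1281.

0.1281


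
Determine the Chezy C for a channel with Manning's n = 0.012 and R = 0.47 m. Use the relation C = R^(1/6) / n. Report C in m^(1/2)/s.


The Chezy coefficient relates to Manning's n through C = R^(1/6) / n.
R^(1/6) = 0.47^(1/6) = 0.881758.
C = 0.881758 / 0.012 = 73.48 m^(1/2)/s.

73.48


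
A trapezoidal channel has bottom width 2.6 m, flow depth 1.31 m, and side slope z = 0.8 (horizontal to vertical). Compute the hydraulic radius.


For a trapezoidal section with side slope z:
A = (b + z*y)*y = (2.6 + 0.8*1.31)*1.31 = 4.779 m^2.
P = b + 2*y*sqrt(1 + z^2) = 2.6 + 2*1.31*sqrt(1 + 0.8^2) = 5.955 m.
R = A/P = 4.779 / 5.955 = 0.8025 m.

0.8025


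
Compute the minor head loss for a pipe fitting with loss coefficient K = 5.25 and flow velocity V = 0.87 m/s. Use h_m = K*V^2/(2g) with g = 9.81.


Minor loss formula: h_m = K * V^2/(2g).
V^2 = 0.87^2 = 0.7569.
V^2/(2g) = 0.7569 / 19.62 = 0.0386 m.
h_m = 5.25 * 0.0386 = 0.2025 m.

0.2025


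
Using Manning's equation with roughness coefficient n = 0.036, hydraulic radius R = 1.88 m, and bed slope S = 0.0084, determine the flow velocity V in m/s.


Manning's equation gives V = (1/n) * R^(2/3) * S^(1/2).
First, compute R^(2/3) = 1.88^(2/3) = 1.5233.
Next, S^(1/2) = 0.0084^(1/2) = 0.091652.
Then 1/n = 1/0.036 = 27.78.
V = 27.78 * 1.5233 * 0.091652 = 3.878 m/s.

3.878


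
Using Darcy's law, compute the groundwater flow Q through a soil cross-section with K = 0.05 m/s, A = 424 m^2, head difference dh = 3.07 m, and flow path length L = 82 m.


Darcy's law: Q = K * A * i, where i = dh/L.
Hydraulic gradient i = 3.07 / 82 = 0.037439.
Q = 0.05 * 424 * 0.037439
  = 0.7937 m^3/s.

0.7937


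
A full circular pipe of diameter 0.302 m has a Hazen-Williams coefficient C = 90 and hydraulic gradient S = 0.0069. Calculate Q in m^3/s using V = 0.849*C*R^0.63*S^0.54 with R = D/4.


For a full circular pipe, R = D/4 = 0.302/4 = 0.0755 m.
V = 0.849 * 90 * 0.0755^0.63 * 0.0069^0.54
  = 0.849 * 90 * 0.196384 * 0.068074
  = 1.0215 m/s.
Pipe area A = pi*D^2/4 = pi*0.302^2/4 = 0.0716 m^2.
Q = A * V = 0.0716 * 1.0215 = 0.0732 m^3/s.

0.0732


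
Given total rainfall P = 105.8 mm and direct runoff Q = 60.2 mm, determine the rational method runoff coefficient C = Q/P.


The runoff coefficient C = runoff depth / rainfall depth.
C = 60.2 / 105.8
  = 0.569.

0.569


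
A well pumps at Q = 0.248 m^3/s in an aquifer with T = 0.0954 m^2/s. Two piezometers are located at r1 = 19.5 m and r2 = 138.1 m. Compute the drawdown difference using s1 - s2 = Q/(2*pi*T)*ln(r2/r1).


Thiem equation: s1 - s2 = Q/(2*pi*T) * ln(r2/r1).
ln(r2/r1) = ln(138.1/19.5) = 1.9576.
Q/(2*pi*T) = 0.248 / (2*pi*0.0954) = 0.248 / 0.5994 = 0.4137.
s1 - s2 = 0.4137 * 1.9576 = 0.8099 m.

0.8099


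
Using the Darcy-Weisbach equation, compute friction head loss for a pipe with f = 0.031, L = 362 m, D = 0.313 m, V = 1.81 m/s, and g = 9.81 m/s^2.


Darcy-Weisbach equation: h_f = f * (L/D) * V^2/(2g).
f * L/D = 0.031 * 362/0.313 = 35.853.
V^2/(2g) = 1.81^2 / (2*9.81) = 3.2761 / 19.62 = 0.167 m.
h_f = 35.853 * 0.167 = 5.987 m.

5.987


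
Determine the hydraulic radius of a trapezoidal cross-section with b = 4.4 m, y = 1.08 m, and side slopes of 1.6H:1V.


For a trapezoidal section with side slope z:
A = (b + z*y)*y = (4.4 + 1.6*1.08)*1.08 = 6.618 m^2.
P = b + 2*y*sqrt(1 + z^2) = 4.4 + 2*1.08*sqrt(1 + 1.6^2) = 8.475 m.
R = A/P = 6.618 / 8.475 = 0.7809 m.

0.7809


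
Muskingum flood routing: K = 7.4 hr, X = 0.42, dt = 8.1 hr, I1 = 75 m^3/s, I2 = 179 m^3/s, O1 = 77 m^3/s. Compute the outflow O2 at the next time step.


Muskingum coefficients:
denom = 2*K*(1-X) + dt = 2*7.4*(1-0.42) + 8.1 = 16.684.
C0 = (dt - 2*K*X)/denom = (8.1 - 2*7.4*0.42)/16.684 = 0.1129.
C1 = (dt + 2*K*X)/denom = (8.1 + 2*7.4*0.42)/16.684 = 0.8581.
C2 = (2*K*(1-X) - dt)/denom = 0.029.
O2 = C0*I2 + C1*I1 + C2*O1
   = 0.1129*179 + 0.8581*75 + 0.029*77
   = 86.8 m^3/s.

86.8


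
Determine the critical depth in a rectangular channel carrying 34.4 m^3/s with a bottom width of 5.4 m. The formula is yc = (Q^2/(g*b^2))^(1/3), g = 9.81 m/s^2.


Using yc = (Q^2 / (g * b^2))^(1/3):
Q^2 = 34.4^2 = 1183.36.
g * b^2 = 9.81 * 5.4^2 = 9.81 * 29.16 = 286.06.
Q^2 / (g*b^2) = 1183.36 / 286.06 = 4.1368.
yc = 4.1368^(1/3) = 1.6053 m.

1.6053


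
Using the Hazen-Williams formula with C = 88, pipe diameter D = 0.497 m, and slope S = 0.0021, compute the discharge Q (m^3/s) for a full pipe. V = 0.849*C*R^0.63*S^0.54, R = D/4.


For a full circular pipe, R = D/4 = 0.497/4 = 0.1242 m.
V = 0.849 * 88 * 0.1242^0.63 * 0.0021^0.54
  = 0.849 * 88 * 0.268786 * 0.03581
  = 0.7191 m/s.
Pipe area A = pi*D^2/4 = pi*0.497^2/4 = 0.194 m^2.
Q = A * V = 0.194 * 0.7191 = 0.1395 m^3/s.

0.1395


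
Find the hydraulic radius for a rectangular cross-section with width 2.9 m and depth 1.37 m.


For a rectangular section:
Flow area A = b * y = 2.9 * 1.37 = 3.97 m^2.
Wetted perimeter P = b + 2y = 2.9 + 2*1.37 = 5.64 m.
Hydraulic radius R = A/P = 3.97 / 5.64 = 0.7044 m.

0.7044


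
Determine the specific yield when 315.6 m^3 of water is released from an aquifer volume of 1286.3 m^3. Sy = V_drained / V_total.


Specific yield Sy = Volume drained / Total volume.
Sy = 315.6 / 1286.3
   = 0.2454.

0.2454


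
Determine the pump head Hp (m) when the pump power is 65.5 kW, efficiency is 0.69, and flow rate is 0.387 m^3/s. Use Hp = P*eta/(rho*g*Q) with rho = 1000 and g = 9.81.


Pump head formula: Hp = P * eta / (rho * g * Q).
Numerator: P * eta = 65.5 * 1000 * 0.69 = 45195.0 W.
Denominator: rho * g * Q = 1000 * 9.81 * 0.387 = 3796.47.
Hp = 45195.0 / 3796.47 = 11.9 m.

11.9


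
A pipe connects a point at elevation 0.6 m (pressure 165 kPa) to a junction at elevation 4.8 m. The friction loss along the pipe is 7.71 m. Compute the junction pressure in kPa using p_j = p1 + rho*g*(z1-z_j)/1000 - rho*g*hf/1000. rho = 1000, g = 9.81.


Junction pressure: p_j = p1 + rho*g*(z1 - z_j)/1000 - rho*g*hf/1000.
Elevation term = 1000*9.81*(0.6 - 4.8)/1000 = -41.202 kPa.
Friction term = 1000*9.81*7.71/1000 = 75.635 kPa.
p_j = 165 + -41.202 - 75.635 = 48.16 kPa.

48.16


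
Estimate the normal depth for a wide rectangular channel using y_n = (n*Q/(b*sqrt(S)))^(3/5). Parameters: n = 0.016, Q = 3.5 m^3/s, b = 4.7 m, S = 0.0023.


We use the wide-channel approximation y_n = (n*Q/(b*sqrt(S)))^(3/5).
sqrt(S) = sqrt(0.0023) = 0.047958.
Numerator: n*Q = 0.016 * 3.5 = 0.056.
Denominator: b*sqrt(S) = 4.7 * 0.047958 = 0.225403.
arg = 0.2484.
y_n = 0.2484^(3/5) = 0.4336 m.

0.4336


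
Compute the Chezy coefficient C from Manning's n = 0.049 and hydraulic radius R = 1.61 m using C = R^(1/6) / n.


The Chezy coefficient relates to Manning's n through C = R^(1/6) / n.
R^(1/6) = 1.61^(1/6) = 1.082607.
C = 1.082607 / 0.049 = 22.09 m^(1/2)/s.

22.09


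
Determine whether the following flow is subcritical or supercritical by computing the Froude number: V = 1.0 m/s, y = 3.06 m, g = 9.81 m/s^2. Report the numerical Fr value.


The Froude number is defined as Fr = V / sqrt(g*y).
g*y = 9.81 * 3.06 = 30.0186.
sqrt(g*y) = sqrt(30.0186) = 5.4789.
Fr = 1.0 / 5.4789 = 0.1825.
Since Fr < 1, the flow is subcritical.

0.1825


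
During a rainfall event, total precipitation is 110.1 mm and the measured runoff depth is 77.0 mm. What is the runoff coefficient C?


The runoff coefficient C = runoff depth / rainfall depth.
C = 77.0 / 110.1
  = 0.6994.

0.6994


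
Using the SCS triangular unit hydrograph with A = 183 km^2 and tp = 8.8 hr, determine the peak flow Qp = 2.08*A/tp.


SCS formula: Qp = 2.08 * A / tp.
Qp = 2.08 * 183 / 8.8
   = 380.64 / 8.8
   = 43.25 m^3/s per cm.

43.25


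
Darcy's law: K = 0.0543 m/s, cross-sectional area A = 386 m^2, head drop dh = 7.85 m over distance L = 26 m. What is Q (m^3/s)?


Darcy's law: Q = K * A * i, where i = dh/L.
Hydraulic gradient i = 7.85 / 26 = 0.301923.
Q = 0.0543 * 386 * 0.301923
  = 6.3282 m^3/s.

6.3282


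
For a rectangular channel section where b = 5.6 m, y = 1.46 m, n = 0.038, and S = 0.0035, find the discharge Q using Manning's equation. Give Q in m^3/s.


For a rectangular channel, the cross-sectional area A = b * y = 5.6 * 1.46 = 8.18 m^2.
The wetted perimeter P = b + 2y = 5.6 + 2*1.46 = 8.52 m.
Hydraulic radius R = A/P = 8.18/8.52 = 0.9596 m.
Velocity V = (1/n)*R^(2/3)*S^(1/2) = (1/0.038)*0.9596^(2/3)*0.0035^(1/2) = 1.5147 m/s.
Discharge Q = A * V = 8.18 * 1.5147 = 12.384 m^3/s.

12.384


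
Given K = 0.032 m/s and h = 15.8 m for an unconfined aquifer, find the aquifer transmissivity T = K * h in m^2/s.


Transmissivity is defined as T = K * h.
T = 0.032 * 15.8
  = 0.5056 m^2/s.

0.5056


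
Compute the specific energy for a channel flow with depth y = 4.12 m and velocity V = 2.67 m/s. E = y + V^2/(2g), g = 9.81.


Specific energy E = y + V^2/(2g).
Velocity head = V^2/(2g) = 2.67^2 / (2*9.81) = 7.1289 / 19.62 = 0.3633 m.
E = 4.12 + 0.3633 = 4.4833 m.

4.4833


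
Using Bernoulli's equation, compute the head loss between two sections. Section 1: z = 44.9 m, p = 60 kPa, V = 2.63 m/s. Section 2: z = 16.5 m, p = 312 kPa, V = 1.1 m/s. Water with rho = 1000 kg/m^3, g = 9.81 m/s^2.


Total head at each section: H = z + p/(rho*g) + V^2/(2g).
H1 = 44.9 + 60*1000/(1000*9.81) + 2.63^2/(2*9.81)
   = 44.9 + 6.116 + 0.3525
   = 51.369 m.
H2 = 16.5 + 312*1000/(1000*9.81) + 1.1^2/(2*9.81)
   = 16.5 + 31.804 + 0.0617
   = 48.366 m.
h_L = H1 - H2 = 51.369 - 48.366 = 3.003 m.

3.003


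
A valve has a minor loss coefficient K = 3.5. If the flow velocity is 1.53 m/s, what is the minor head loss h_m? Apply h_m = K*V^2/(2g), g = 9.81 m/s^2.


Minor loss formula: h_m = K * V^2/(2g).
V^2 = 1.53^2 = 2.3409.
V^2/(2g) = 2.3409 / 19.62 = 0.1193 m.
h_m = 3.5 * 0.1193 = 0.4176 m.

0.4176


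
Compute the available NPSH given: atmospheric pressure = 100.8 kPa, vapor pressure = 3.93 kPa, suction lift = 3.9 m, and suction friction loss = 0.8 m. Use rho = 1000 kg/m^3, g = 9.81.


NPSHa = p_atm/(rho*g) - z_s - hf_s - p_vap/(rho*g).
p_atm/(rho*g) = 100.8*1000 / (1000*9.81) = 10.275 m.
p_vap/(rho*g) = 3.93*1000 / (1000*9.81) = 0.401 m.
NPSHa = 10.275 - 3.9 - 0.8 - 0.401
      = 5.17 m.

5.17


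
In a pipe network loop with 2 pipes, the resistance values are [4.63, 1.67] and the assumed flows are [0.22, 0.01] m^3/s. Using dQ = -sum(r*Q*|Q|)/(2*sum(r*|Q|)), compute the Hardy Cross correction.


Numerator terms (r*Q*|Q|): 4.63*0.22*|0.22| = 0.2241; 1.67*0.01*|0.01| = 0.0002.
Sum of numerator = 0.2243.
Denominator terms (r*|Q|): 4.63*|0.22| = 1.0186; 1.67*|0.01| = 0.0167.
2 * sum of denominator = 2 * 1.0353 = 2.0706.
dQ = -0.2243 / 2.0706 = -0.1083 m^3/s.

-0.1083


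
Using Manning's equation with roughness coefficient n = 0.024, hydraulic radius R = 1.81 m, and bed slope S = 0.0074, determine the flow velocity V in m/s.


Manning's equation gives V = (1/n) * R^(2/3) * S^(1/2).
First, compute R^(2/3) = 1.81^(2/3) = 1.4852.
Next, S^(1/2) = 0.0074^(1/2) = 0.086023.
Then 1/n = 1/0.024 = 41.67.
V = 41.67 * 1.4852 * 0.086023 = 5.3234 m/s.

5.3234


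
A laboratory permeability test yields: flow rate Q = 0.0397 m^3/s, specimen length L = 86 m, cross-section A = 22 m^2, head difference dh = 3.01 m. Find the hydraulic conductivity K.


From K = Q*L / (A*dh):
Numerator: Q*L = 0.0397 * 86 = 3.4142.
Denominator: A*dh = 22 * 3.01 = 66.22.
K = 3.4142 / 66.22 = 0.051558 m/s.

0.051558


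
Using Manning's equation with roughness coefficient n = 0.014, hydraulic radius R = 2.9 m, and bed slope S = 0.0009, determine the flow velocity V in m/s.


Manning's equation gives V = (1/n) * R^(2/3) * S^(1/2).
First, compute R^(2/3) = 2.9^(2/3) = 2.0336.
Next, S^(1/2) = 0.0009^(1/2) = 0.03.
Then 1/n = 1/0.014 = 71.43.
V = 71.43 * 2.0336 * 0.03 = 4.3577 m/s.

4.3577


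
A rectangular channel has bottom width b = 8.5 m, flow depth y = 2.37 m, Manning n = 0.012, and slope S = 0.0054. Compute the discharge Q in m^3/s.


For a rectangular channel, the cross-sectional area A = b * y = 8.5 * 2.37 = 20.14 m^2.
The wetted perimeter P = b + 2y = 8.5 + 2*2.37 = 13.24 m.
Hydraulic radius R = A/P = 20.14/13.24 = 1.5215 m.
Velocity V = (1/n)*R^(2/3)*S^(1/2) = (1/0.012)*1.5215^(2/3)*0.0054^(1/2) = 8.1009 m/s.
Discharge Q = A * V = 20.14 * 8.1009 = 163.193 m^3/s.

163.193


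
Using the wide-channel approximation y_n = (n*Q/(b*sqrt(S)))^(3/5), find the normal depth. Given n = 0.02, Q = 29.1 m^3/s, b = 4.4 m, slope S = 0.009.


We use the wide-channel approximation y_n = (n*Q/(b*sqrt(S)))^(3/5).
sqrt(S) = sqrt(0.009) = 0.094868.
Numerator: n*Q = 0.02 * 29.1 = 0.582.
Denominator: b*sqrt(S) = 4.4 * 0.094868 = 0.417419.
arg = 1.3943.
y_n = 1.3943^(3/5) = 1.2207 m.

1.2207


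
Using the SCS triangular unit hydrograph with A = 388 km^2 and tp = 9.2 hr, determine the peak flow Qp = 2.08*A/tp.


SCS formula: Qp = 2.08 * A / tp.
Qp = 2.08 * 388 / 9.2
   = 807.04 / 9.2
   = 87.72 m^3/s per cm.

87.72


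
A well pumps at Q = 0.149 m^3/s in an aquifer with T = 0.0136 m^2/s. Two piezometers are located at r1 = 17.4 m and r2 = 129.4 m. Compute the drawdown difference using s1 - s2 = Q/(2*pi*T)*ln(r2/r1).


Thiem equation: s1 - s2 = Q/(2*pi*T) * ln(r2/r1).
ln(r2/r1) = ln(129.4/17.4) = 2.0064.
Q/(2*pi*T) = 0.149 / (2*pi*0.0136) = 0.149 / 0.0855 = 1.7437.
s1 - s2 = 1.7437 * 2.0064 = 3.4986 m.

3.4986


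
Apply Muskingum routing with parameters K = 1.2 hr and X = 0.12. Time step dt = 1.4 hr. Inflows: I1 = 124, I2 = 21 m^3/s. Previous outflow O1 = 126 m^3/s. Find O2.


Muskingum coefficients:
denom = 2*K*(1-X) + dt = 2*1.2*(1-0.12) + 1.4 = 3.512.
C0 = (dt - 2*K*X)/denom = (1.4 - 2*1.2*0.12)/3.512 = 0.3166.
C1 = (dt + 2*K*X)/denom = (1.4 + 2*1.2*0.12)/3.512 = 0.4806.
C2 = (2*K*(1-X) - dt)/denom = 0.2027.
O2 = C0*I2 + C1*I1 + C2*O1
   = 0.3166*21 + 0.4806*124 + 0.2027*126
   = 91.79 m^3/s.

91.79


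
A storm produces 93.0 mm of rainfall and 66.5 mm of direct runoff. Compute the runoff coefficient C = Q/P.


The runoff coefficient C = runoff depth / rainfall depth.
C = 66.5 / 93.0
  = 0.7151.

0.7151


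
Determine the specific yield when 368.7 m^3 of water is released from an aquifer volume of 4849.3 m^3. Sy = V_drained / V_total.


Specific yield Sy = Volume drained / Total volume.
Sy = 368.7 / 4849.3
   = 0.076.

0.076


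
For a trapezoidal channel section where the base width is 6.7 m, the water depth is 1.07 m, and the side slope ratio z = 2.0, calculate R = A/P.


For a trapezoidal section with side slope z:
A = (b + z*y)*y = (6.7 + 2.0*1.07)*1.07 = 9.459 m^2.
P = b + 2*y*sqrt(1 + z^2) = 6.7 + 2*1.07*sqrt(1 + 2.0^2) = 11.485 m.
R = A/P = 9.459 / 11.485 = 0.8236 m.

0.8236


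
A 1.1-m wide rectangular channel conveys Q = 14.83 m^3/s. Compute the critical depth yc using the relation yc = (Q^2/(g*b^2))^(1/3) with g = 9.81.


Using yc = (Q^2 / (g * b^2))^(1/3):
Q^2 = 14.83^2 = 219.93.
g * b^2 = 9.81 * 1.1^2 = 9.81 * 1.21 = 11.87.
Q^2 / (g*b^2) = 219.93 / 11.87 = 18.5282.
yc = 18.5282^(1/3) = 2.6461 m.

2.6461


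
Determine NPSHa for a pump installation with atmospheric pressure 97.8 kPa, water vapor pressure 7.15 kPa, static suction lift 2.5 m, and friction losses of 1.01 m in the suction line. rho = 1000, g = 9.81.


NPSHa = p_atm/(rho*g) - z_s - hf_s - p_vap/(rho*g).
p_atm/(rho*g) = 97.8*1000 / (1000*9.81) = 9.969 m.
p_vap/(rho*g) = 7.15*1000 / (1000*9.81) = 0.729 m.
NPSHa = 9.969 - 2.5 - 1.01 - 0.729
      = 5.73 m.

5.73


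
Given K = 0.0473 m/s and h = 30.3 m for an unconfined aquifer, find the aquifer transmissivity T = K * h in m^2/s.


Transmissivity is defined as T = K * h.
T = 0.0473 * 30.3
  = 1.4332 m^2/s.

1.4332


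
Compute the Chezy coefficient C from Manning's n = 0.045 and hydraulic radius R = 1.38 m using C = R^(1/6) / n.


The Chezy coefficient relates to Manning's n through C = R^(1/6) / n.
R^(1/6) = 1.38^(1/6) = 1.055148.
C = 1.055148 / 0.045 = 23.45 m^(1/2)/s.

23.45


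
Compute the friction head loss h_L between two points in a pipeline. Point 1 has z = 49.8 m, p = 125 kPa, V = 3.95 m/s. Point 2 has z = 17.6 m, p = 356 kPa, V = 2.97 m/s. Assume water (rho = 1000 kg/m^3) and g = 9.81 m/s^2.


Total head at each section: H = z + p/(rho*g) + V^2/(2g).
H1 = 49.8 + 125*1000/(1000*9.81) + 3.95^2/(2*9.81)
   = 49.8 + 12.742 + 0.7952
   = 63.337 m.
H2 = 17.6 + 356*1000/(1000*9.81) + 2.97^2/(2*9.81)
   = 17.6 + 36.29 + 0.4496
   = 54.339 m.
h_L = H1 - H2 = 63.337 - 54.339 = 8.998 m.

8.998


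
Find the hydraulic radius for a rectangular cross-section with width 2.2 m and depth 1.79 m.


For a rectangular section:
Flow area A = b * y = 2.2 * 1.79 = 3.94 m^2.
Wetted perimeter P = b + 2y = 2.2 + 2*1.79 = 5.78 m.
Hydraulic radius R = A/P = 3.94 / 5.78 = 0.6813 m.

0.6813


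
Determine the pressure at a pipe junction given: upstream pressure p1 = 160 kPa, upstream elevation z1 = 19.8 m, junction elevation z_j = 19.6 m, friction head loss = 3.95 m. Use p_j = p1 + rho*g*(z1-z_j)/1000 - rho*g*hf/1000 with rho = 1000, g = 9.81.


Junction pressure: p_j = p1 + rho*g*(z1 - z_j)/1000 - rho*g*hf/1000.
Elevation term = 1000*9.81*(19.8 - 19.6)/1000 = 1.962 kPa.
Friction term = 1000*9.81*3.95/1000 = 38.749 kPa.
p_j = 160 + 1.962 - 38.749 = 123.21 kPa.

123.21


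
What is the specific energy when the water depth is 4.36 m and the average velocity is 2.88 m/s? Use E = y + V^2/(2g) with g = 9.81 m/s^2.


Specific energy E = y + V^2/(2g).
Velocity head = V^2/(2g) = 2.88^2 / (2*9.81) = 8.2944 / 19.62 = 0.4228 m.
E = 4.36 + 0.4228 = 4.7828 m.

4.7828


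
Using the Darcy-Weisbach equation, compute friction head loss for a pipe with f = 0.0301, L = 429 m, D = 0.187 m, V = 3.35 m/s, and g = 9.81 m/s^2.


Darcy-Weisbach equation: h_f = f * (L/D) * V^2/(2g).
f * L/D = 0.0301 * 429/0.187 = 69.0529.
V^2/(2g) = 3.35^2 / (2*9.81) = 11.2225 / 19.62 = 0.572 m.
h_f = 69.0529 * 0.572 = 39.498 m.

39.498


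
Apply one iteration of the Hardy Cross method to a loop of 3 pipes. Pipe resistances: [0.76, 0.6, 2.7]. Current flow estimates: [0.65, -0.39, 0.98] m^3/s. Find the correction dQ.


Numerator terms (r*Q*|Q|): 0.76*0.65*|0.65| = 0.3211; 0.6*-0.39*|-0.39| = -0.0913; 2.7*0.98*|0.98| = 2.5931.
Sum of numerator = 2.8229.
Denominator terms (r*|Q|): 0.76*|0.65| = 0.494; 0.6*|-0.39| = 0.234; 2.7*|0.98| = 2.646.
2 * sum of denominator = 2 * 3.374 = 6.748.
dQ = -2.8229 / 6.748 = -0.4183 m^3/s.

-0.4183


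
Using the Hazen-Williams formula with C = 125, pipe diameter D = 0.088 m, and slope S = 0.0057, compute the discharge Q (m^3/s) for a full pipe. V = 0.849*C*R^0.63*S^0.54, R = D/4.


For a full circular pipe, R = D/4 = 0.088/4 = 0.022 m.
V = 0.849 * 125 * 0.022^0.63 * 0.0057^0.54
  = 0.849 * 125 * 0.090308 * 0.061401
  = 0.5885 m/s.
Pipe area A = pi*D^2/4 = pi*0.088^2/4 = 0.0061 m^2.
Q = A * V = 0.0061 * 0.5885 = 0.0036 m^3/s.

0.0036


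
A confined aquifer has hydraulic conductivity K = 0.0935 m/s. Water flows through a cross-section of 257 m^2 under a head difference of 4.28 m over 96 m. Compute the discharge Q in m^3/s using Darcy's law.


Darcy's law: Q = K * A * i, where i = dh/L.
Hydraulic gradient i = 4.28 / 96 = 0.044583.
Q = 0.0935 * 257 * 0.044583
  = 1.0713 m^3/s.

1.0713


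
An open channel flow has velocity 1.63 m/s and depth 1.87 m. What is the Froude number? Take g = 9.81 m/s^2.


The Froude number is defined as Fr = V / sqrt(g*y).
g*y = 9.81 * 1.87 = 18.3447.
sqrt(g*y) = sqrt(18.3447) = 4.2831.
Fr = 1.63 / 4.2831 = 0.3806.

0.3806


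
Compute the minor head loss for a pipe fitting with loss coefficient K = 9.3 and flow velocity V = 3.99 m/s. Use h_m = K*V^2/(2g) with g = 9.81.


Minor loss formula: h_m = K * V^2/(2g).
V^2 = 3.99^2 = 15.9201.
V^2/(2g) = 15.9201 / 19.62 = 0.8114 m.
h_m = 9.3 * 0.8114 = 7.5462 m.

7.5462


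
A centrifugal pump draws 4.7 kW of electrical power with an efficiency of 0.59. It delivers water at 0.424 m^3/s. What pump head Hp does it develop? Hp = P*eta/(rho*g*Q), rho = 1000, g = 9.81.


Pump head formula: Hp = P * eta / (rho * g * Q).
Numerator: P * eta = 4.7 * 1000 * 0.59 = 2773.0 W.
Denominator: rho * g * Q = 1000 * 9.81 * 0.424 = 4159.44.
Hp = 2773.0 / 4159.44 = 0.67 m.

0.67


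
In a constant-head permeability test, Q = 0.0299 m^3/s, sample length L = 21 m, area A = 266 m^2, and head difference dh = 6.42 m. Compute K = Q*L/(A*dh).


From K = Q*L / (A*dh):
Numerator: Q*L = 0.0299 * 21 = 0.6279.
Denominator: A*dh = 266 * 6.42 = 1707.72.
K = 0.6279 / 1707.72 = 0.000368 m/s.

0.000368


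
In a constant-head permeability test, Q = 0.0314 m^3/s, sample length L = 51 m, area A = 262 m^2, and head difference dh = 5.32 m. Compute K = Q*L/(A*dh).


From K = Q*L / (A*dh):
Numerator: Q*L = 0.0314 * 51 = 1.6014.
Denominator: A*dh = 262 * 5.32 = 1393.84.
K = 1.6014 / 1393.84 = 0.001149 m/s.

0.001149


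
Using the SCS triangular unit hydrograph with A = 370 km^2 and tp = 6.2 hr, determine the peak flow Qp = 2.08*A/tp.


SCS formula: Qp = 2.08 * A / tp.
Qp = 2.08 * 370 / 6.2
   = 769.6 / 6.2
   = 124.13 m^3/s per cm.

124.13


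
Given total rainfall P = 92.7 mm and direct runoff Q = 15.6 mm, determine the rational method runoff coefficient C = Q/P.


The runoff coefficient C = runoff depth / rainfall depth.
C = 15.6 / 92.7
  = 0.1683.

0.1683


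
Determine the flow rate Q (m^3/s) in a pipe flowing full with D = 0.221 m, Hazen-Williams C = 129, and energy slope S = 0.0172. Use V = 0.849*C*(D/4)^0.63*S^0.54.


For a full circular pipe, R = D/4 = 0.221/4 = 0.0553 m.
V = 0.849 * 129 * 0.0553^0.63 * 0.0172^0.54
  = 0.849 * 129 * 0.161313 * 0.111477
  = 1.9695 m/s.
Pipe area A = pi*D^2/4 = pi*0.221^2/4 = 0.0384 m^2.
Q = A * V = 0.0384 * 1.9695 = 0.0755 m^3/s.

0.0755


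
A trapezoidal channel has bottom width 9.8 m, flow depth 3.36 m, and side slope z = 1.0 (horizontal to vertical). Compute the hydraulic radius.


For a trapezoidal section with side slope z:
A = (b + z*y)*y = (9.8 + 1.0*3.36)*3.36 = 44.218 m^2.
P = b + 2*y*sqrt(1 + z^2) = 9.8 + 2*3.36*sqrt(1 + 1.0^2) = 19.304 m.
R = A/P = 44.218 / 19.304 = 2.2907 m.

2.2907


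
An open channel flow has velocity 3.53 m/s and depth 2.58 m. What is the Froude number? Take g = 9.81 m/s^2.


The Froude number is defined as Fr = V / sqrt(g*y).
g*y = 9.81 * 2.58 = 25.3098.
sqrt(g*y) = sqrt(25.3098) = 5.0309.
Fr = 3.53 / 5.0309 = 0.7017.

0.7017


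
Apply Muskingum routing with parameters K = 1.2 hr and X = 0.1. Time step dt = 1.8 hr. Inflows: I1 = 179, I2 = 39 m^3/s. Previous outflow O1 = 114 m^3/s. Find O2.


Muskingum coefficients:
denom = 2*K*(1-X) + dt = 2*1.2*(1-0.1) + 1.8 = 3.96.
C0 = (dt - 2*K*X)/denom = (1.8 - 2*1.2*0.1)/3.96 = 0.3939.
C1 = (dt + 2*K*X)/denom = (1.8 + 2*1.2*0.1)/3.96 = 0.5152.
C2 = (2*K*(1-X) - dt)/denom = 0.0909.
O2 = C0*I2 + C1*I1 + C2*O1
   = 0.3939*39 + 0.5152*179 + 0.0909*114
   = 117.94 m^3/s.

117.94


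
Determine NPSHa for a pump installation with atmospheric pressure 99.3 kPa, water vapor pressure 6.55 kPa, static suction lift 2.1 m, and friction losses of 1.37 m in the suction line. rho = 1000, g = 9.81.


NPSHa = p_atm/(rho*g) - z_s - hf_s - p_vap/(rho*g).
p_atm/(rho*g) = 99.3*1000 / (1000*9.81) = 10.122 m.
p_vap/(rho*g) = 6.55*1000 / (1000*9.81) = 0.668 m.
NPSHa = 10.122 - 2.1 - 1.37 - 0.668
      = 5.98 m.

5.98


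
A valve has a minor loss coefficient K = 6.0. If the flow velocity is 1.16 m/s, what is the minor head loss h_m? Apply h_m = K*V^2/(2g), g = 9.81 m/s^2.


Minor loss formula: h_m = K * V^2/(2g).
V^2 = 1.16^2 = 1.3456.
V^2/(2g) = 1.3456 / 19.62 = 0.0686 m.
h_m = 6.0 * 0.0686 = 0.4115 m.

0.4115


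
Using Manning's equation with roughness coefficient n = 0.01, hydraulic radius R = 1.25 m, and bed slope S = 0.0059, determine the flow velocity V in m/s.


Manning's equation gives V = (1/n) * R^(2/3) * S^(1/2).
First, compute R^(2/3) = 1.25^(2/3) = 1.1604.
Next, S^(1/2) = 0.0059^(1/2) = 0.076811.
Then 1/n = 1/0.01 = 100.0.
V = 100.0 * 1.1604 * 0.076811 = 8.9132 m/s.

8.9132


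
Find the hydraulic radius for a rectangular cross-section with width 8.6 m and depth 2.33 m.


For a rectangular section:
Flow area A = b * y = 8.6 * 2.33 = 20.04 m^2.
Wetted perimeter P = b + 2y = 8.6 + 2*2.33 = 13.26 m.
Hydraulic radius R = A/P = 20.04 / 13.26 = 1.5112 m.

1.5112


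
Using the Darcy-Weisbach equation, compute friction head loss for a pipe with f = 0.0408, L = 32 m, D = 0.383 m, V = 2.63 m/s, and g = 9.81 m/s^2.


Darcy-Weisbach equation: h_f = f * (L/D) * V^2/(2g).
f * L/D = 0.0408 * 32/0.383 = 3.4089.
V^2/(2g) = 2.63^2 / (2*9.81) = 6.9169 / 19.62 = 0.3525 m.
h_f = 3.4089 * 0.3525 = 1.202 m.

1.202


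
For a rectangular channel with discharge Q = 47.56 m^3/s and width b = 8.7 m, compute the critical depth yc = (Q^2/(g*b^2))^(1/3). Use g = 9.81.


Using yc = (Q^2 / (g * b^2))^(1/3):
Q^2 = 47.56^2 = 2261.95.
g * b^2 = 9.81 * 8.7^2 = 9.81 * 75.69 = 742.52.
Q^2 / (g*b^2) = 2261.95 / 742.52 = 3.0463.
yc = 3.0463^(1/3) = 1.4496 m.

1.4496


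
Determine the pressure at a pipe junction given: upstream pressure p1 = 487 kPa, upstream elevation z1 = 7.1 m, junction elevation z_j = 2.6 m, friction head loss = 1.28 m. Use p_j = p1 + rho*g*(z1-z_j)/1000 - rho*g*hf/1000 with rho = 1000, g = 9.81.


Junction pressure: p_j = p1 + rho*g*(z1 - z_j)/1000 - rho*g*hf/1000.
Elevation term = 1000*9.81*(7.1 - 2.6)/1000 = 44.145 kPa.
Friction term = 1000*9.81*1.28/1000 = 12.557 kPa.
p_j = 487 + 44.145 - 12.557 = 518.59 kPa.

518.59


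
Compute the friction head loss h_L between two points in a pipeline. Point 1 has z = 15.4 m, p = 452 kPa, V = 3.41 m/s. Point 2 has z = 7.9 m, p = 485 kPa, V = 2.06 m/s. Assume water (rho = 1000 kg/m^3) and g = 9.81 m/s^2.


Total head at each section: H = z + p/(rho*g) + V^2/(2g).
H1 = 15.4 + 452*1000/(1000*9.81) + 3.41^2/(2*9.81)
   = 15.4 + 46.075 + 0.5927
   = 62.068 m.
H2 = 7.9 + 485*1000/(1000*9.81) + 2.06^2/(2*9.81)
   = 7.9 + 49.439 + 0.2163
   = 57.556 m.
h_L = H1 - H2 = 62.068 - 57.556 = 4.512 m.

4.512


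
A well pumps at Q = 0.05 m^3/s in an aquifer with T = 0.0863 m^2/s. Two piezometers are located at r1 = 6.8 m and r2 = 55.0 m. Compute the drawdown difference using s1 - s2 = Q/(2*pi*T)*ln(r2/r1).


Thiem equation: s1 - s2 = Q/(2*pi*T) * ln(r2/r1).
ln(r2/r1) = ln(55.0/6.8) = 2.0904.
Q/(2*pi*T) = 0.05 / (2*pi*0.0863) = 0.05 / 0.5422 = 0.0922.
s1 - s2 = 0.0922 * 2.0904 = 0.1928 m.

0.1928


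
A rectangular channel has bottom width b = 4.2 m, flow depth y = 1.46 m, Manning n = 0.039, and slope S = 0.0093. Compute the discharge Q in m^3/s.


For a rectangular channel, the cross-sectional area A = b * y = 4.2 * 1.46 = 6.13 m^2.
The wetted perimeter P = b + 2y = 4.2 + 2*1.46 = 7.12 m.
Hydraulic radius R = A/P = 6.13/7.12 = 0.8612 m.
Velocity V = (1/n)*R^(2/3)*S^(1/2) = (1/0.039)*0.8612^(2/3)*0.0093^(1/2) = 2.2383 m/s.
Discharge Q = A * V = 6.13 * 2.2383 = 13.725 m^3/s.

13.725


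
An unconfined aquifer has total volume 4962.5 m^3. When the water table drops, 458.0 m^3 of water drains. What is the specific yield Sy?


Specific yield Sy = Volume drained / Total volume.
Sy = 458.0 / 4962.5
   = 0.0923.

0.0923


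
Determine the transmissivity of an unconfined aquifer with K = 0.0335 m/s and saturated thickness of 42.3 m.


Transmissivity is defined as T = K * h.
T = 0.0335 * 42.3
  = 1.417 m^2/s.

1.417


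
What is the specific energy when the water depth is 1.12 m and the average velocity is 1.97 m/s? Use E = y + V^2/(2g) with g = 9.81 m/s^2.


Specific energy E = y + V^2/(2g).
Velocity head = V^2/(2g) = 1.97^2 / (2*9.81) = 3.8809 / 19.62 = 0.1978 m.
E = 1.12 + 0.1978 = 1.3178 m.

1.3178


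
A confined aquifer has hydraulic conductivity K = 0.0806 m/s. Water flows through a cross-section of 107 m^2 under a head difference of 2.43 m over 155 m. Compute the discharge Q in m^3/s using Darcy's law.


Darcy's law: Q = K * A * i, where i = dh/L.
Hydraulic gradient i = 2.43 / 155 = 0.015677.
Q = 0.0806 * 107 * 0.015677
  = 0.1352 m^3/s.

0.1352


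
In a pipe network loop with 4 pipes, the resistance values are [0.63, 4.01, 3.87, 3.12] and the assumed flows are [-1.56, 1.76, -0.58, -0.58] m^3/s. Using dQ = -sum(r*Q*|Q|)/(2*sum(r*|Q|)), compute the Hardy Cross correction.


Numerator terms (r*Q*|Q|): 0.63*-1.56*|-1.56| = -1.5332; 4.01*1.76*|1.76| = 12.4214; 3.87*-0.58*|-0.58| = -1.3019; 3.12*-0.58*|-0.58| = -1.0496.
Sum of numerator = 8.5368.
Denominator terms (r*|Q|): 0.63*|-1.56| = 0.9828; 4.01*|1.76| = 7.0576; 3.87*|-0.58| = 2.2446; 3.12*|-0.58| = 1.8096.
2 * sum of denominator = 2 * 12.0946 = 24.1892.
dQ = -8.5368 / 24.1892 = -0.3529 m^3/s.

-0.3529


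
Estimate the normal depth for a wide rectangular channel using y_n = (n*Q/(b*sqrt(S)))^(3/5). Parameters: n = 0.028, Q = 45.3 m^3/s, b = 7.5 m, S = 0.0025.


We use the wide-channel approximation y_n = (n*Q/(b*sqrt(S)))^(3/5).
sqrt(S) = sqrt(0.0025) = 0.05.
Numerator: n*Q = 0.028 * 45.3 = 1.2684.
Denominator: b*sqrt(S) = 7.5 * 0.05 = 0.375.
arg = 3.3824.
y_n = 3.3824^(3/5) = 2.0775 m.

2.0775


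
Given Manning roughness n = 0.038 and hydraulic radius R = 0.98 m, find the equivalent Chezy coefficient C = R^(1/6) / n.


The Chezy coefficient relates to Manning's n through C = R^(1/6) / n.
R^(1/6) = 0.98^(1/6) = 0.996639.
C = 0.996639 / 0.038 = 26.23 m^(1/2)/s.

26.23


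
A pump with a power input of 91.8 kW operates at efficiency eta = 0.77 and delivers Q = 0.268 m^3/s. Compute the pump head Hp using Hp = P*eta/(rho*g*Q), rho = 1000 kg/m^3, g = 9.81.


Pump head formula: Hp = P * eta / (rho * g * Q).
Numerator: P * eta = 91.8 * 1000 * 0.77 = 70686.0 W.
Denominator: rho * g * Q = 1000 * 9.81 * 0.268 = 2629.08.
Hp = 70686.0 / 2629.08 = 26.89 m.

26.89


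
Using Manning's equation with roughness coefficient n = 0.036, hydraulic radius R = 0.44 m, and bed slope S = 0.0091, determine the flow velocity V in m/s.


Manning's equation gives V = (1/n) * R^(2/3) * S^(1/2).
First, compute R^(2/3) = 0.44^(2/3) = 0.5785.
Next, S^(1/2) = 0.0091^(1/2) = 0.095394.
Then 1/n = 1/0.036 = 27.78.
V = 27.78 * 0.5785 * 0.095394 = 1.5329 m/s.

1.5329


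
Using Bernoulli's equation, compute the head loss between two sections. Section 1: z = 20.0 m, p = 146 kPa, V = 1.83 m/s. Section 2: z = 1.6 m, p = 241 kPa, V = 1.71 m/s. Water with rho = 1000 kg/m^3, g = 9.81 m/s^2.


Total head at each section: H = z + p/(rho*g) + V^2/(2g).
H1 = 20.0 + 146*1000/(1000*9.81) + 1.83^2/(2*9.81)
   = 20.0 + 14.883 + 0.1707
   = 35.053 m.
H2 = 1.6 + 241*1000/(1000*9.81) + 1.71^2/(2*9.81)
   = 1.6 + 24.567 + 0.149
   = 26.316 m.
h_L = H1 - H2 = 35.053 - 26.316 = 8.738 m.

8.738


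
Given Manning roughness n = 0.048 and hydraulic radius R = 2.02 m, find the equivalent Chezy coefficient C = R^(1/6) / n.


The Chezy coefficient relates to Manning's n through C = R^(1/6) / n.
R^(1/6) = 2.02^(1/6) = 1.124325.
C = 1.124325 / 0.048 = 23.42 m^(1/2)/s.

23.42


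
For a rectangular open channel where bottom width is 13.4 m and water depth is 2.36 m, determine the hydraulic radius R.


For a rectangular section:
Flow area A = b * y = 13.4 * 2.36 = 31.62 m^2.
Wetted perimeter P = b + 2y = 13.4 + 2*2.36 = 18.12 m.
Hydraulic radius R = A/P = 31.62 / 18.12 = 1.7453 m.

1.7453


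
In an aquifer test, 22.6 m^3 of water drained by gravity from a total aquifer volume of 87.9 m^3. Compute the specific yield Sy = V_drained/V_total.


Specific yield Sy = Volume drained / Total volume.
Sy = 22.6 / 87.9
   = 0.2571.

0.2571


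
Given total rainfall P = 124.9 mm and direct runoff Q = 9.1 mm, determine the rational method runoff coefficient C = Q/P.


The runoff coefficient C = runoff depth / rainfall depth.
C = 9.1 / 124.9
  = 0.0729.

0.0729


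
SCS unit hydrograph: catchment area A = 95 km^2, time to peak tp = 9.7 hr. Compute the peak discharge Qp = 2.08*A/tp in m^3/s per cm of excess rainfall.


SCS formula: Qp = 2.08 * A / tp.
Qp = 2.08 * 95 / 9.7
   = 197.6 / 9.7
   = 20.37 m^3/s per cm.

20.37


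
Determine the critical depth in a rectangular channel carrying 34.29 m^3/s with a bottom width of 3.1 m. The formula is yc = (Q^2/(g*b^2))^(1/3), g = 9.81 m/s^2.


Using yc = (Q^2 / (g * b^2))^(1/3):
Q^2 = 34.29^2 = 1175.8.
g * b^2 = 9.81 * 3.1^2 = 9.81 * 9.61 = 94.27.
Q^2 / (g*b^2) = 1175.8 / 94.27 = 12.4727.
yc = 12.4727^(1/3) = 2.3191 m.

2.3191


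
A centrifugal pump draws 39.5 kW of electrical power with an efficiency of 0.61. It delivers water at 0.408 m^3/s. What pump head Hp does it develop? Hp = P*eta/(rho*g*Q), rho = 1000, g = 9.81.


Pump head formula: Hp = P * eta / (rho * g * Q).
Numerator: P * eta = 39.5 * 1000 * 0.61 = 24095.0 W.
Denominator: rho * g * Q = 1000 * 9.81 * 0.408 = 4002.48.
Hp = 24095.0 / 4002.48 = 6.02 m.

6.02


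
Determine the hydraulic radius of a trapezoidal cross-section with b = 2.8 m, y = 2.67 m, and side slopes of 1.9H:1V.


For a trapezoidal section with side slope z:
A = (b + z*y)*y = (2.8 + 1.9*2.67)*2.67 = 21.021 m^2.
P = b + 2*y*sqrt(1 + z^2) = 2.8 + 2*2.67*sqrt(1 + 1.9^2) = 14.265 m.
R = A/P = 21.021 / 14.265 = 1.4736 m.

1.4736


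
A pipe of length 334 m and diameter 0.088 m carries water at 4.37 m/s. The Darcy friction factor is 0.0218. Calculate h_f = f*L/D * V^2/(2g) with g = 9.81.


Darcy-Weisbach equation: h_f = f * (L/D) * V^2/(2g).
f * L/D = 0.0218 * 334/0.088 = 82.7409.
V^2/(2g) = 4.37^2 / (2*9.81) = 19.0969 / 19.62 = 0.9733 m.
h_f = 82.7409 * 0.9733 = 80.535 m.

80.535


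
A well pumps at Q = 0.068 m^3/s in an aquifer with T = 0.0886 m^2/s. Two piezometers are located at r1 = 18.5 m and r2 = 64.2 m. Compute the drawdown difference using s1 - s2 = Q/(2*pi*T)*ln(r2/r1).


Thiem equation: s1 - s2 = Q/(2*pi*T) * ln(r2/r1).
ln(r2/r1) = ln(64.2/18.5) = 1.2442.
Q/(2*pi*T) = 0.068 / (2*pi*0.0886) = 0.068 / 0.5567 = 0.1222.
s1 - s2 = 0.1222 * 1.2442 = 0.152 m.

0.152


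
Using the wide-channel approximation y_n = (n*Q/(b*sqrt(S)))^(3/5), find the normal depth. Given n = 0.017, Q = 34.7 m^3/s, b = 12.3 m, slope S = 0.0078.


We use the wide-channel approximation y_n = (n*Q/(b*sqrt(S)))^(3/5).
sqrt(S) = sqrt(0.0078) = 0.088318.
Numerator: n*Q = 0.017 * 34.7 = 0.5899.
Denominator: b*sqrt(S) = 12.3 * 0.088318 = 1.086311.
arg = 0.543.
y_n = 0.543^(3/5) = 0.6933 m.

0.6933


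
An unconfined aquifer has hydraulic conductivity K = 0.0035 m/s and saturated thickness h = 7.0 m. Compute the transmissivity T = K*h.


Transmissivity is defined as T = K * h.
T = 0.0035 * 7.0
  = 0.0245 m^2/s.

0.0245


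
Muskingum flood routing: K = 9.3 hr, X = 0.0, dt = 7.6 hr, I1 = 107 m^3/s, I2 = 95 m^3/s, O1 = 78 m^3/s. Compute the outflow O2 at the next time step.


Muskingum coefficients:
denom = 2*K*(1-X) + dt = 2*9.3*(1-0.0) + 7.6 = 26.2.
C0 = (dt - 2*K*X)/denom = (7.6 - 2*9.3*0.0)/26.2 = 0.2901.
C1 = (dt + 2*K*X)/denom = (7.6 + 2*9.3*0.0)/26.2 = 0.2901.
C2 = (2*K*(1-X) - dt)/denom = 0.4198.
O2 = C0*I2 + C1*I1 + C2*O1
   = 0.2901*95 + 0.2901*107 + 0.4198*78
   = 91.34 m^3/s.

91.34


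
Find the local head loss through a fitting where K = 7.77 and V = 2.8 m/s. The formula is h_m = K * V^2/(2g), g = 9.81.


Minor loss formula: h_m = K * V^2/(2g).
V^2 = 2.8^2 = 7.84.
V^2/(2g) = 7.84 / 19.62 = 0.3996 m.
h_m = 7.77 * 0.3996 = 3.1048 m.

3.1048
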